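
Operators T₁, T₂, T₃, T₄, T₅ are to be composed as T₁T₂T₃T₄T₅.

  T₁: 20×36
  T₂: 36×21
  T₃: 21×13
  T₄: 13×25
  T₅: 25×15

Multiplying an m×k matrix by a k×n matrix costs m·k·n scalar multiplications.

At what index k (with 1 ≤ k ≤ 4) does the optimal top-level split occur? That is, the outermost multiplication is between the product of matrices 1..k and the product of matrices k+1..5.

3

Adjacent pairs: T₁T₂ = 20·36·21 = 15120; T₂T₃ = 36·21·13 = 9828; T₃T₄ = 21·13·25 = 6825; T₄T₅ = 13·25·15 = 4875.
Length 3: T₁..T₃: k=1: 0+9828+20·36·13=19188; k=2: 15120+0+20·21·13=20580 → min 19188 | T₂..T₄: k=2: 0+6825+36·21·25=25725; k=3: 9828+0+36·13·25=21528 → min 21528 | T₃..T₅: k=3: 0+4875+21·13·15=8970; k=4: 6825+0+21·25·15=14700 → min 8970.
Length 4: T₁..T₄: k=1: 0+21528+20·36·25=39528; k=2: 15120+6825+20·21·25=32445; k=3: 19188+0+20·13·25=25688 → min 25688 | T₂..T₅: k=2: 0+8970+36·21·15=20310; k=3: 9828+4875+36·13·15=21723; k=4: 21528+0+36·25·15=35028 → min 20310.
Top-level splits: k=1: (T₁..T₁)·(T₂..T₅) → 0+20310+20·36·15 = 31110; k=2: (T₁..T₂)·(T₃..T₅) → 15120+8970+20·21·15 = 30390; k=3: (T₁..T₃)·(T₄..T₅) → 19188+4875+20·13·15 = 27963; k=4: (T₁..T₄)·(T₅..T₅) → 25688+0+20·25·15 = 33188.
Best split is after T₃, i.e. k = 3.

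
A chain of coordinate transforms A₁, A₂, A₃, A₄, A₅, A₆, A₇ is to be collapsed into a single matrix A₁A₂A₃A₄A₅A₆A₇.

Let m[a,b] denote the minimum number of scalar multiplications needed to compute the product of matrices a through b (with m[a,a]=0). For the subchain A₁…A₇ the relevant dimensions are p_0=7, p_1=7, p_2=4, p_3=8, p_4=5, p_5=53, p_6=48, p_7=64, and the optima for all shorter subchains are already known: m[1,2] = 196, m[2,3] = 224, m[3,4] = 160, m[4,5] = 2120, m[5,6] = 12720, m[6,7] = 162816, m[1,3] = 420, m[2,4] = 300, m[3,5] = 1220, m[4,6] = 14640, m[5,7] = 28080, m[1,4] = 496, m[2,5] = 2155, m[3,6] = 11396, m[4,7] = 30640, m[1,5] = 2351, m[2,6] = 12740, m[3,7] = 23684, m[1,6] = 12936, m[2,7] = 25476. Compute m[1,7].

25672

m[1,7] = min over k∈[1,6] of m[1,k]+m[k+1,7]+p_{0}·p_k·p_{7}.
k=1: 0 + 25476 + 7·7·64 = 28612; k=2: 196 + 23684 + 7·4·64 = 25672; k=3: 420 + 30640 + 7·8·64 = 34644; k=4: 496 + 28080 + 7·5·64 = 30816; k=5: 2351 + 162816 + 7·53·64 = 188911; k=6: 12936 + 0 + 7·48·64 = 34440.
Minimum: 25672 at k=2.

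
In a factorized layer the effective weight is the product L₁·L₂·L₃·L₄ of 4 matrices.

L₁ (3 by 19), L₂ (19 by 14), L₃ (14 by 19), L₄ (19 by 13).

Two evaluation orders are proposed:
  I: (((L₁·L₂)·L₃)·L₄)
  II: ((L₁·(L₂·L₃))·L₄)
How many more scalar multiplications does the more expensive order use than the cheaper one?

4541

Order I = (((L₁·L₂)·L₃)·L₄): (L₁·L₂): 3×19 by 19×14 → 3×14, cost 3·19·14 = 798; ((L₁·L₂)·L₃): 3×14 by 14×19 → 3×19, cost 3·14·19 = 798; cumulative 1596; (((L₁·L₂)·L₃)·L₄): 3×19 by 19×13 → 3×13, cost 3·19·13 = 741; cumulative 2337. Total 2337.
Order II = ((L₁·(L₂·L₃))·L₄): (L₂·L₃): 19×14 by 14×19 → 19×19, cost 19·14·19 = 5054; (L₁·(L₂·L₃)): 3×19 by 19×19 → 3×19, cost 3·19·19 = 1083; cumulative 6137; ((L₁·(L₂·L₃))·L₄): 3×19 by 19×13 → 3×13, cost 3·19·13 = 741; cumulative 6878. Total 6878.
Difference: |2337 − 6878| = 4541.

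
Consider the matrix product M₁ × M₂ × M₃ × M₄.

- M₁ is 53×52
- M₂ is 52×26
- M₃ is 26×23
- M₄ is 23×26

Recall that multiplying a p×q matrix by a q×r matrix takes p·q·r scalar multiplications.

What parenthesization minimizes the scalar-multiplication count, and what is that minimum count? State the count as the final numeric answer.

Adjacent pairs: M₁M₂ = 53·52·26 = 71656; M₂M₃ = 52·26·23 = 31096; M₃M₄ = 26·23·26 = 15548.
Length 3: M₁..M₃: k=1: 0+31096+53·52·23=94484; k=2: 71656+0+53·26·23=103350 → min 94484 | M₂..M₄: k=2: 0+15548+52·26·26=50700; k=3: 31096+0+52·23·26=62192 → min 50700.
Length 4: M₁..M₄: k=1: 0+50700+53·52·26=122356; k=2: 71656+15548+53·26·26=123032; k=3: 94484+0+53·23·26=126178 → min 122356.
Optimal parenthesization: (M₁ × (M₂ × (M₃ × M₄))) with cost 122356.

122356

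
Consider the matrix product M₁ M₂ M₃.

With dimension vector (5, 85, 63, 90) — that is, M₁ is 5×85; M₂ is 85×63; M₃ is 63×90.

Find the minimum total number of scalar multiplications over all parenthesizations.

Order (M₁ (M₂ M₃)): (M₂ M₃): 85×63 by 63×90 → 85×90, cost 85·63·90 = 481950; (M₁ (M₂ M₃)): 5×85 by 85×90 → 5×90, cost 5·85·90 = 38250; cumulative 520200. Total 520200.
Order ((M₁ M₂) M₃): (M₁ M₂): 5×85 by 85×63 → 5×63, cost 5·85·63 = 26775; ((M₁ M₂) M₃): 5×63 by 63×90 → 5×90, cost 5·63·90 = 28350; cumulative 55125. Total 55125.
Minimum: 55125.

55125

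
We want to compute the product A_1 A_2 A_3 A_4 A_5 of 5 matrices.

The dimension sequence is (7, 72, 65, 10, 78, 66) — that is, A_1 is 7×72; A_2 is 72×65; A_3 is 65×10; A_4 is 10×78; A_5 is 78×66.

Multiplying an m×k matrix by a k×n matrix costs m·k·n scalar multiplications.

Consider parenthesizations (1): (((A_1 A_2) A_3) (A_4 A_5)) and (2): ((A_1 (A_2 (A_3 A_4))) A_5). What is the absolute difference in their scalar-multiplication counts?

397678

Order (1) = (((A_1 A_2) A_3) (A_4 A_5)): (A_1 A_2): 7×72 by 72×65 → 7×65, cost 7·72·65 = 32760; ((A_1 A_2) A_3): 7×65 by 65×10 → 7×10, cost 7·65·10 = 4550; cumulative 37310; (A_4 A_5): 10×78 by 78×66 → 10×66, cost 10·78·66 = 51480; (((A_1 A_2) A_3) (A_4 A_5)): 7×10 by 10×66 → 7×66, cost 7·10·66 = 4620; cumulative 93410. Total 93410.
Order (2) = ((A_1 (A_2 (A_3 A_4))) A_5): (A_3 A_4): 65×10 by 10×78 → 65×78, cost 65·10·78 = 50700; (A_2 (A_3 A_4)): 72×65 by 65×78 → 72×78, cost 72·65·78 = 365040; cumulative 415740; (A_1 (A_2 (A_3 A_4))): 7×72 by 72×78 → 7×78, cost 7·72·78 = 39312; cumulative 455052; ((A_1 (A_2 (A_3 A_4))) A_5): 7×78 by 78×66 → 7×66, cost 7·78·66 = 36036; cumulative 491088. Total 491088.
Difference: |93410 − 491088| = 397678.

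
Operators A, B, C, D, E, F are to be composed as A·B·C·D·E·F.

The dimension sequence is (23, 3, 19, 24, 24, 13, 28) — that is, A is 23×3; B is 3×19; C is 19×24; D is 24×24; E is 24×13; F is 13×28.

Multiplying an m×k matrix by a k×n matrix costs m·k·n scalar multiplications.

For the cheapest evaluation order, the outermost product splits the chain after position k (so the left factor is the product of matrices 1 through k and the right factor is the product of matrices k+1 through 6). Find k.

1

Adjacent pairs: AB = 23·3·19 = 1311; BC = 3·19·24 = 1368; CD = 19·24·24 = 10944; DE = 24·24·13 = 7488; EF = 24·13·28 = 8736.
Length 3: A..C: k=1: 0+1368+23·3·24=3024; k=2: 1311+0+23·19·24=11799 → min 3024 | B..D: k=2: 0+10944+3·19·24=12312; k=3: 1368+0+3·24·24=3096 → min 3096 | C..E: k=3: 0+7488+19·24·13=13416; k=4: 10944+0+19·24·13=16872 → min 13416 | D..F: k=4: 0+8736+24·24·28=24864; k=5: 7488+0+24·13·28=16224 → min 16224.
Length 4: A..D: k=1: 0+3096+23·3·24=4752; k=2: 1311+10944+23·19·24=22743; k=3: 3024+0+23·24·24=16272 → min 4752 | B..E: k=2: 0+13416+3·19·13=14157; k=3: 1368+7488+3·24·13=9792; k=4: 3096+0+3·24·13=4032 → min 4032 | C..F: k=3: 0+16224+19·24·28=28992; k=4: 10944+8736+19·24·28=32448; k=5: 13416+0+19·13·28=20332 → min 20332.
Length 5: A..E: k=1: 0+4032+23·3·13=4929; k=2: 1311+13416+23·19·13=20408; k=3: 3024+7488+23·24·13=17688; k=4: 4752+0+23·24·13=11928 → min 4929 | B..F: k=2: 0+20332+3·19·28=21928; k=3: 1368+16224+3·24·28=19608; k=4: 3096+8736+3·24·28=13848; k=5: 4032+0+3·13·28=5124 → min 5124.
Top-level splits: k=1: (A..A)·(B..F) → 0+5124+23·3·28 = 7056; k=2: (A..B)·(C..F) → 1311+20332+23·19·28 = 33879; k=3: (A..C)·(D..F) → 3024+16224+23·24·28 = 34704; k=4: (A..D)·(E..F) → 4752+8736+23·24·28 = 28944; k=5: (A..E)·(F..F) → 4929+0+23·13·28 = 13301.
Best split is after A, i.e. k = 1.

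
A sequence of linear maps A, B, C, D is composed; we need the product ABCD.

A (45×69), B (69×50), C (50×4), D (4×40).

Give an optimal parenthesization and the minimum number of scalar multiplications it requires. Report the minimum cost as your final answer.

Adjacent pairs: AB = 45·69·50 = 155250; BC = 69·50·4 = 13800; CD = 50·4·40 = 8000.
Length 3: A..C: k=1: 0+13800+45·69·4=26220; k=2: 155250+0+45·50·4=164250 → min 26220 | B..D: k=2: 0+8000+69·50·40=146000; k=3: 13800+0+69·4·40=24840 → min 24840.
Length 4: A..D: k=1: 0+24840+45·69·40=149040; k=2: 155250+8000+45·50·40=253250; k=3: 26220+0+45·4·40=33420 → min 33420.
Optimal parenthesization: ((A(BC))D) with cost 33420.

33420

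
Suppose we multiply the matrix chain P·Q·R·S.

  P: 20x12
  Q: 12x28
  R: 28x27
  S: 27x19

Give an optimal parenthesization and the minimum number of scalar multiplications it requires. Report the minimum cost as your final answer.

Adjacent pairs: PQ = 20·12·28 = 6720; QR = 12·28·27 = 9072; RS = 28·27·19 = 14364.
Length 3: P..R: k=1: 0+9072+20·12·27=15552; k=2: 6720+0+20·28·27=21840 → min 15552 | Q..S: k=2: 0+14364+12·28·19=20748; k=3: 9072+0+12·27·19=15228 → min 15228.
Length 4: P..S: k=1: 0+15228+20·12·19=19788; k=2: 6720+14364+20·28·19=31724; k=3: 15552+0+20·27·19=25812 → min 19788.
Optimal parenthesization: (P·((Q·R)·S)) with cost 19788.

19788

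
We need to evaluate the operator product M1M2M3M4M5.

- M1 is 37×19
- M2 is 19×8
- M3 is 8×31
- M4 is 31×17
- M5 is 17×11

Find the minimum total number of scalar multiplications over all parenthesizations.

14592

Adjacent pairs: M1M2 = 37·19·8 = 5624; M2M3 = 19·8·31 = 4712; M3M4 = 8·31·17 = 4216; M4M5 = 31·17·11 = 5797.
Length 3: M1..M3: k=1: 0+4712+37·19·31=26505; k=2: 5624+0+37·8·31=14800 → min 14800 | M2..M4: k=2: 0+4216+19·8·17=6800; k=3: 4712+0+19·31·17=14725 → min 6800 | M3..M5: k=3: 0+5797+8·31·11=8525; k=4: 4216+0+8·17·11=5712 → min 5712.
Length 4: M1..M4: k=1: 0+6800+37·19·17=18751; k=2: 5624+4216+37·8·17=14872; k=3: 14800+0+37·31·17=34299 → min 14872 | M2..M5: k=2: 0+5712+19·8·11=7384; k=3: 4712+5797+19·31·11=16988; k=4: 6800+0+19·17·11=10353 → min 7384.
Length 5: M1..M5: k=1: 0+7384+37·19·11=15117; k=2: 5624+5712+37·8·11=14592; k=3: 14800+5797+37·31·11=33214; k=4: 14872+0+37·17·11=21791 → min 14592.
Optimal order: ((M1M2)((M3M4)M5)) with cost 14592.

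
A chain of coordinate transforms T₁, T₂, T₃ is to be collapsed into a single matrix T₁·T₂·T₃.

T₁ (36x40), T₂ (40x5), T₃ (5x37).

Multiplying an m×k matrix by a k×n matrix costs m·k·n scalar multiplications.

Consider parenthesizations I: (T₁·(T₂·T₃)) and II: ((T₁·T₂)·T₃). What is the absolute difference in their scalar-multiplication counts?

46820

Order I = (T₁·(T₂·T₃)): (T₂·T₃): 40×5 by 5×37 → 40×37, cost 40·5·37 = 7400; (T₁·(T₂·T₃)): 36×40 by 40×37 → 36×37, cost 36·40·37 = 53280; cumulative 60680. Total 60680.
Order II = ((T₁·T₂)·T₃): (T₁·T₂): 36×40 by 40×5 → 36×5, cost 36·40·5 = 7200; ((T₁·T₂)·T₃): 36×5 by 5×37 → 36×37, cost 36·5·37 = 6660; cumulative 13860. Total 13860.
Difference: |60680 − 13860| = 46820.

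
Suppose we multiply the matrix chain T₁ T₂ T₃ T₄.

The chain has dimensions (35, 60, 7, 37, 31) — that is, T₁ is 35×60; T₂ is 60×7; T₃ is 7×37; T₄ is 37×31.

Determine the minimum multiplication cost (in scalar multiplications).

30324

Adjacent pairs: T₁T₂ = 35·60·7 = 14700; T₂T₃ = 60·7·37 = 15540; T₃T₄ = 7·37·31 = 8029.
Length 3: T₁..T₃: k=1: 0+15540+35·60·37=93240; k=2: 14700+0+35·7·37=23765 → min 23765 | T₂..T₄: k=2: 0+8029+60·7·31=21049; k=3: 15540+0+60·37·31=84360 → min 21049.
Length 4: T₁..T₄: k=1: 0+21049+35·60·31=86149; k=2: 14700+8029+35·7·31=30324; k=3: 23765+0+35·37·31=63910 → min 30324.
Optimal order: ((T₁ T₂) (T₃ T₄)) with cost 30324.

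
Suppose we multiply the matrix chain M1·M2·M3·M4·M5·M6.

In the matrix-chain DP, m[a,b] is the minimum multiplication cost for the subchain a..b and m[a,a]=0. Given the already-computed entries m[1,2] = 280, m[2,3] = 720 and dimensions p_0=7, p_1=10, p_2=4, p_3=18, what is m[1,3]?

784

m[1,3] = min over k∈[1,2] of m[1,k]+m[k+1,3]+p_{0}·p_k·p_{3}.
k=1: 0 + 720 + 7·10·18 = 1980; k=2: 280 + 0 + 7·4·18 = 784.
Minimum: 784 at k=2.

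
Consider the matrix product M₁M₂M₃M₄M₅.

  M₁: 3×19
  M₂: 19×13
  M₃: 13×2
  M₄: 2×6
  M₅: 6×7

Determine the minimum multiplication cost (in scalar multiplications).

Adjacent pairs: M₁M₂ = 3·19·13 = 741; M₂M₃ = 19·13·2 = 494; M₃M₄ = 13·2·6 = 156; M₄M₅ = 2·6·7 = 84.
Length 3: M₁..M₃: k=1: 0+494+3·19·2=608; k=2: 741+0+3·13·2=819 → min 608 | M₂..M₄: k=2: 0+156+19·13·6=1638; k=3: 494+0+19·2·6=722 → min 722 | M₃..M₅: k=3: 0+84+13·2·7=266; k=4: 156+0+13·6·7=702 → min 266.
Length 4: M₁..M₄: k=1: 0+722+3·19·6=1064; k=2: 741+156+3·13·6=1131; k=3: 608+0+3·2·6=644 → min 644 | M₂..M₅: k=2: 0+266+19·13·7=1995; k=3: 494+84+19·2·7=844; k=4: 722+0+19·6·7=1520 → min 844.
Length 5: M₁..M₅: k=1: 0+844+3·19·7=1243; k=2: 741+266+3·13·7=1280; k=3: 608+84+3·2·7=734; k=4: 644+0+3·6·7=770 → min 734.
Optimal order: ((M₁(M₂M₃))(M₄M₅)) with cost 734.

734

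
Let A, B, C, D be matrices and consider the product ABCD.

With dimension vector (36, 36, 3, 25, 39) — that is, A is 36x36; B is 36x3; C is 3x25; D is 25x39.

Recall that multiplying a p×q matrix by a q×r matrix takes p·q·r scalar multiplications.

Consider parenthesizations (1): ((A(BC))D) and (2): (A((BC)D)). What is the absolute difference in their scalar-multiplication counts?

Order (1) = ((A(BC))D): (BC): 36×3 by 3×25 → 36×25, cost 36·3·25 = 2700; (A(BC)): 36×36 by 36×25 → 36×25, cost 36·36·25 = 32400; cumulative 35100; ((A(BC))D): 36×25 by 25×39 → 36×39, cost 36·25·39 = 35100; cumulative 70200. Total 70200.
Order (2) = (A((BC)D)): (BC): 36×3 by 3×25 → 36×25, cost 36·3·25 = 2700; ((BC)D): 36×25 by 25×39 → 36×39, cost 36·25·39 = 35100; cumulative 37800; (A((BC)D)): 36×36 by 36×39 → 36×39, cost 36·36·39 = 50544; cumulative 88344. Total 88344.
Difference: |70200 − 88344| = 18144.

18144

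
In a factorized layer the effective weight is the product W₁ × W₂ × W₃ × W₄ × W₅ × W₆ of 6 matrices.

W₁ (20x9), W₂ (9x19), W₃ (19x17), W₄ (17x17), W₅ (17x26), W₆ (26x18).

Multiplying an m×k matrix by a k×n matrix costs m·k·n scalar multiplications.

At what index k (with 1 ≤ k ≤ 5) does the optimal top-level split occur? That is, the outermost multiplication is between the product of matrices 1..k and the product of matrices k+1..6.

Adjacent pairs: W₁W₂ = 20·9·19 = 3420; W₂W₃ = 9·19·17 = 2907; W₃W₄ = 19·17·17 = 5491; W₄W₅ = 17·17·26 = 7514; W₅W₆ = 17·26·18 = 7956.
Length 3: W₁..W₃: k=1: 0+2907+20·9·17=5967; k=2: 3420+0+20·19·17=9880 → min 5967 | W₂..W₄: k=2: 0+5491+9·19·17=8398; k=3: 2907+0+9·17·17=5508 → min 5508 | W₃..W₅: k=3: 0+7514+19·17·26=15912; k=4: 5491+0+19·17·26=13889 → min 13889 | W₄..W₆: k=4: 0+7956+17·17·18=13158; k=5: 7514+0+17·26·18=15470 → min 13158.
Length 4: W₁..W₄: k=1: 0+5508+20·9·17=8568; k=2: 3420+5491+20·19·17=15371; k=3: 5967+0+20·17·17=11747 → min 8568 | W₂..W₅: k=2: 0+13889+9·19·26=18335; k=3: 2907+7514+9·17·26=14399; k=4: 5508+0+9·17·26=9486 → min 9486 | W₃..W₆: k=3: 0+13158+19·17·18=18972; k=4: 5491+7956+19·17·18=19261; k=5: 13889+0+19·26·18=22781 → min 18972.
Length 5: W₁..W₅: k=1: 0+9486+20·9·26=14166; k=2: 3420+13889+20·19·26=27189; k=3: 5967+7514+20·17·26=22321; k=4: 8568+0+20·17·26=17408 → min 14166 | W₂..W₆: k=2: 0+18972+9·19·18=22050; k=3: 2907+13158+9·17·18=18819; k=4: 5508+7956+9·17·18=16218; k=5: 9486+0+9·26·18=13698 → min 13698.
Top-level splits: k=1: (W₁..W₁)·(W₂..W₆) → 0+13698+20·9·18 = 16938; k=2: (W₁..W₂)·(W₃..W₆) → 3420+18972+20·19·18 = 29232; k=3: (W₁..W₃)·(W₄..W₆) → 5967+13158+20·17·18 = 25245; k=4: (W₁..W₄)·(W₅..W₆) → 8568+7956+20·17·18 = 22644; k=5: (W₁..W₅)·(W₆..W₆) → 14166+0+20·26·18 = 23526.
Best split is after W₁, i.e. k = 1.

1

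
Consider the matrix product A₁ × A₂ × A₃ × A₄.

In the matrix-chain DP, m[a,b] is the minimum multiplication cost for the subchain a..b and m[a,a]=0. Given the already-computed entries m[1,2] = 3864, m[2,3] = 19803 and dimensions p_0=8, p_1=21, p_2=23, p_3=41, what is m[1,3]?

m[1,3] = min over k∈[1,2] of m[1,k]+m[k+1,3]+p_{0}·p_k·p_{3}.
k=1: 0 + 19803 + 8·21·41 = 26691; k=2: 3864 + 0 + 8·23·41 = 11408.
Minimum: 11408 at k=2.

11408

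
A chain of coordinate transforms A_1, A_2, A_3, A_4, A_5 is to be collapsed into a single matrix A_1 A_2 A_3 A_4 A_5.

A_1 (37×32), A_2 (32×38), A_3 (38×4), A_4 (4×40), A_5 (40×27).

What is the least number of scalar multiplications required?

Adjacent pairs: A_1A_2 = 37·32·38 = 44992; A_2A_3 = 32·38·4 = 4864; A_3A_4 = 38·4·40 = 6080; A_4A_5 = 4·40·27 = 4320.
Length 3: A_1..A_3: k=1: 0+4864+37·32·4=9600; k=2: 44992+0+37·38·4=50616 → min 9600 | A_2..A_4: k=2: 0+6080+32·38·40=54720; k=3: 4864+0+32·4·40=9984 → min 9984 | A_3..A_5: k=3: 0+4320+38·4·27=8424; k=4: 6080+0+38·40·27=47120 → min 8424.
Length 4: A_1..A_4: k=1: 0+9984+37·32·40=57344; k=2: 44992+6080+37·38·40=107312; k=3: 9600+0+37·4·40=15520 → min 15520 | A_2..A_5: k=2: 0+8424+32·38·27=41256; k=3: 4864+4320+32·4·27=12640; k=4: 9984+0+32·40·27=44544 → min 12640.
Length 5: A_1..A_5: k=1: 0+12640+37·32·27=44608; k=2: 44992+8424+37·38·27=91378; k=3: 9600+4320+37·4·27=17916; k=4: 15520+0+37·40·27=55480 → min 17916.
Optimal order: ((A_1 (A_2 A_3)) (A_4 A_5)) with cost 17916.

17916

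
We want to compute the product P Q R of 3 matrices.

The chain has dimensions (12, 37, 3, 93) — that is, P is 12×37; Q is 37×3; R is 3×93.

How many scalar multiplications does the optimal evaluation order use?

4680

Order (P (Q R)): (Q R): 37×3 by 3×93 → 37×93, cost 37·3·93 = 10323; (P (Q R)): 12×37 by 37×93 → 12×93, cost 12·37·93 = 41292; cumulative 51615. Total 51615.
Order ((P Q) R): (P Q): 12×37 by 37×3 → 12×3, cost 12·37·3 = 1332; ((P Q) R): 12×3 by 3×93 → 12×93, cost 12·3·93 = 3348; cumulative 4680. Total 4680.
Minimum: 4680.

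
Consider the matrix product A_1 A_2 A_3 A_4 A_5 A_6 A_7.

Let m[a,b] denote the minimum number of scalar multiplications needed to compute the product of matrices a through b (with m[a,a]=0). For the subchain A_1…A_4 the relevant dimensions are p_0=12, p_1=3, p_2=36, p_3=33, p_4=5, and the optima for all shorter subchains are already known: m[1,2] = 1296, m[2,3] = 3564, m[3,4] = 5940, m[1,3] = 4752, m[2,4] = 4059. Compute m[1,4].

m[1,4] = min over k∈[1,3] of m[1,k]+m[k+1,4]+p_{0}·p_k·p_{4}.
k=1: 0 + 4059 + 12·3·5 = 4239; k=2: 1296 + 5940 + 12·36·5 = 9396; k=3: 4752 + 0 + 12·33·5 = 6732.
Minimum: 4239 at k=1.

4239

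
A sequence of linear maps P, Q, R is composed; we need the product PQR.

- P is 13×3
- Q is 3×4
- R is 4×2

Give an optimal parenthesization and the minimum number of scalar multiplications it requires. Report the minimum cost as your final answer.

102

(P(QR)): cost 102.
((PQ)R): cost 260.
Optimal: (P(QR)) with cost 102.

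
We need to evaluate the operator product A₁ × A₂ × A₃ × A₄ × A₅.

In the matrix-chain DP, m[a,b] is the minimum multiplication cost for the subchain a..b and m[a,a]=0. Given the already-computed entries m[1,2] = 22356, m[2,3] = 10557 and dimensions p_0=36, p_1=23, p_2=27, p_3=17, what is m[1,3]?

24633

m[1,3] = min over k∈[1,2] of m[1,k]+m[k+1,3]+p_{0}·p_k·p_{3}.
k=1: 0 + 10557 + 36·23·17 = 24633; k=2: 22356 + 0 + 36·27·17 = 38880.
Minimum: 24633 at k=1.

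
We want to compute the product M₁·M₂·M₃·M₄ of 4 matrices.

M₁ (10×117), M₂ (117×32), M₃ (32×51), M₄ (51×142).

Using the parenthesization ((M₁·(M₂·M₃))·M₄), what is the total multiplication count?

323034

(M₂·M₃): 117×32 by 32×51 → 117×51, cost 117·32·51 = 190944
(M₁·(M₂·M₃)): 10×117 by 117×51 → 10×51, cost 10·117·51 = 59670; cumulative 250614
((M₁·(M₂·M₃))·M₄): 10×51 by 51×142 → 10×142, cost 10·51·142 = 72420; cumulative 323034
Total: 323034 scalar multiplications.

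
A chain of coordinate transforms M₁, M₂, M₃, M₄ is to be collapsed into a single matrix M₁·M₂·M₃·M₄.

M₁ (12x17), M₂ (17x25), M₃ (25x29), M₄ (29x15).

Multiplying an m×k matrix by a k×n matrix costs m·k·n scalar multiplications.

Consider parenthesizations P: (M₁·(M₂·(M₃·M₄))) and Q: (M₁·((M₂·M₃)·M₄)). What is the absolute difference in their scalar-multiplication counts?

2470

Order P = (M₁·(M₂·(M₃·M₄))): (M₃·M₄): 25×29 by 29×15 → 25×15, cost 25·29·15 = 10875; (M₂·(M₃·M₄)): 17×25 by 25×15 → 17×15, cost 17·25·15 = 6375; cumulative 17250; (M₁·(M₂·(M₃·M₄))): 12×17 by 17×15 → 12×15, cost 12·17·15 = 3060; cumulative 20310. Total 20310.
Order Q = (M₁·((M₂·M₃)·M₄)): (M₂·M₃): 17×25 by 25×29 → 17×29, cost 17·25·29 = 12325; ((M₂·M₃)·M₄): 17×29 by 29×15 → 17×15, cost 17·29·15 = 7395; cumulative 19720; (M₁·((M₂·M₃)·M₄)): 12×17 by 17×15 → 12×15, cost 12·17·15 = 3060; cumulative 22780. Total 22780.
Difference: |20310 − 22780| = 2470.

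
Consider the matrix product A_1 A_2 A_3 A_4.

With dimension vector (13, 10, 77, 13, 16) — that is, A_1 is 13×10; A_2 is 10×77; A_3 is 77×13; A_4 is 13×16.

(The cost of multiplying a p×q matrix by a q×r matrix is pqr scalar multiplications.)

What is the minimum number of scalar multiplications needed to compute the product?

Adjacent pairs: A_1A_2 = 13·10·77 = 10010; A_2A_3 = 10·77·13 = 10010; A_3A_4 = 77·13·16 = 16016.
Length 3: A_1..A_3: k=1: 0+10010+13·10·13=11700; k=2: 10010+0+13·77·13=23023 → min 11700 | A_2..A_4: k=2: 0+16016+10·77·16=28336; k=3: 10010+0+10·13·16=12090 → min 12090.
Length 4: A_1..A_4: k=1: 0+12090+13·10·16=14170; k=2: 10010+16016+13·77·16=42042; k=3: 11700+0+13·13·16=14404 → min 14170.
Optimal order: (A_1 ((A_2 A_3) A_4)) with cost 14170.

14170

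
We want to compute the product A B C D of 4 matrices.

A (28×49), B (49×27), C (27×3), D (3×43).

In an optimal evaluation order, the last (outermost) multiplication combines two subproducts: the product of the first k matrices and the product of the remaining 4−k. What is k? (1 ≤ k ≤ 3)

3

Adjacent pairs: AB = 28·49·27 = 37044; BC = 49·27·3 = 3969; CD = 27·3·43 = 3483.
Length 3: A..C: k=1: 0+3969+28·49·3=8085; k=2: 37044+0+28·27·3=39312 → min 8085 | B..D: k=2: 0+3483+49·27·43=60372; k=3: 3969+0+49·3·43=10290 → min 10290.
Top-level splits: k=1: (A..A)·(B..D) → 0+10290+28·49·43 = 69286; k=2: (A..B)·(C..D) → 37044+3483+28·27·43 = 73035; k=3: (A..C)·(D..D) → 8085+0+28·3·43 = 11697.
Best split is after C, i.e. k = 3.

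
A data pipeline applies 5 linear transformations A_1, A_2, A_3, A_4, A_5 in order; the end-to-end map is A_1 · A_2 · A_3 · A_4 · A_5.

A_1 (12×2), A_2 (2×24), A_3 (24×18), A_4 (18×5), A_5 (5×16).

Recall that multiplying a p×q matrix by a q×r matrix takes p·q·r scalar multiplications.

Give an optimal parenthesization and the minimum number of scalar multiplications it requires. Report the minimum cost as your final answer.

Adjacent pairs: A_1A_2 = 12·2·24 = 576; A_2A_3 = 2·24·18 = 864; A_3A_4 = 24·18·5 = 2160; A_4A_5 = 18·5·16 = 1440.
Length 3: A_1..A_3: k=1: 0+864+12·2·18=1296; k=2: 576+0+12·24·18=5760 → min 1296 | A_2..A_4: k=2: 0+2160+2·24·5=2400; k=3: 864+0+2·18·5=1044 → min 1044 | A_3..A_5: k=3: 0+1440+24·18·16=8352; k=4: 2160+0+24·5·16=4080 → min 4080.
Length 4: A_1..A_4: k=1: 0+1044+12·2·5=1164; k=2: 576+2160+12·24·5=4176; k=3: 1296+0+12·18·5=2376 → min 1164 | A_2..A_5: k=2: 0+4080+2·24·16=4848; k=3: 864+1440+2·18·16=2880; k=4: 1044+0+2·5·16=1204 → min 1204.
Length 5: A_1..A_5: k=1: 0+1204+12·2·16=1588; k=2: 576+4080+12·24·16=9264; k=3: 1296+1440+12·18·16=6192; k=4: 1164+0+12·5·16=2124 → min 1588.
Optimal parenthesization: (A_1 · (((A_2 · A_3) · A_4) · A_5)) with cost 1588.

1588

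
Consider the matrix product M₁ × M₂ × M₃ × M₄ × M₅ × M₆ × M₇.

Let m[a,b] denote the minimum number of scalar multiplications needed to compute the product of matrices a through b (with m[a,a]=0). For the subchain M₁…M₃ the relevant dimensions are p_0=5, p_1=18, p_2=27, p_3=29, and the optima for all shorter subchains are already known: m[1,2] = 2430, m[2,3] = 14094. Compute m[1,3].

m[1,3] = min over k∈[1,2] of m[1,k]+m[k+1,3]+p_{0}·p_k·p_{3}.
k=1: 0 + 14094 + 5·18·29 = 16704; k=2: 2430 + 0 + 5·27·29 = 6345.
Minimum: 6345 at k=2.

6345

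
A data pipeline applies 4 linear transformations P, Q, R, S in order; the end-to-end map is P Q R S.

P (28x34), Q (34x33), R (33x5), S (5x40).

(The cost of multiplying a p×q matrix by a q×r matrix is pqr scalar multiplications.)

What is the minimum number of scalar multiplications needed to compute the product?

15970

Adjacent pairs: PQ = 28·34·33 = 31416; QR = 34·33·5 = 5610; RS = 33·5·40 = 6600.
Length 3: P..R: k=1: 0+5610+28·34·5=10370; k=2: 31416+0+28·33·5=36036 → min 10370 | Q..S: k=2: 0+6600+34·33·40=51480; k=3: 5610+0+34·5·40=12410 → min 12410.
Length 4: P..S: k=1: 0+12410+28·34·40=50490; k=2: 31416+6600+28·33·40=74976; k=3: 10370+0+28·5·40=15970 → min 15970.
Optimal order: ((P (Q R)) S) with cost 15970.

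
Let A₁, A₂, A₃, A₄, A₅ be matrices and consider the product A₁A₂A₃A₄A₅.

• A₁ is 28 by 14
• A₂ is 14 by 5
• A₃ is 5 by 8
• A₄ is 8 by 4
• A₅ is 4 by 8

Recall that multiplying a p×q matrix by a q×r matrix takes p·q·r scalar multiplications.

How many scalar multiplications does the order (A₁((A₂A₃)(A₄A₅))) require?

(A₂A₃): 14×5 by 5×8 → 14×8, cost 14·5·8 = 560
(A₄A₅): 8×4 by 4×8 → 8×8, cost 8·4·8 = 256
((A₂A₃)(A₄A₅)): 14×8 by 8×8 → 14×8, cost 14·8·8 = 896; cumulative 1712
(A₁((A₂A₃)(A₄A₅))): 28×14 by 14×8 → 28×8, cost 28·14·8 = 3136; cumulative 4848
Total: 4848 scalar multiplications.

4848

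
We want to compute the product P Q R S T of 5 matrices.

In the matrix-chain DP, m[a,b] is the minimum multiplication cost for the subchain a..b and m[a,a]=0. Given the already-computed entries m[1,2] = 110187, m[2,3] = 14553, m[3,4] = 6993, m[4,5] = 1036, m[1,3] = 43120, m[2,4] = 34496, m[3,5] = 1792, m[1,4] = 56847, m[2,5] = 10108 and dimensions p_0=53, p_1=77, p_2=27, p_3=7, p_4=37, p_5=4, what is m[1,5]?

m[1,5] = min over k∈[1,4] of m[1,k]+m[k+1,5]+p_{0}·p_k·p_{5}.
k=1: 0 + 10108 + 53·77·4 = 26432; k=2: 110187 + 1792 + 53·27·4 = 117703; k=3: 43120 + 1036 + 53·7·4 = 45640; k=4: 56847 + 0 + 53·37·4 = 64691.
Minimum: 26432 at k=1.

26432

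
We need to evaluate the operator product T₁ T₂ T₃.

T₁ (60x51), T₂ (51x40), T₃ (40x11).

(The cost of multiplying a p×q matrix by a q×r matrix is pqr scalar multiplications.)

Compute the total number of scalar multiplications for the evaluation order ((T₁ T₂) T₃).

148800

(T₁ T₂): 60×51 by 51×40 → 60×40, cost 60·51·40 = 122400
((T₁ T₂) T₃): 60×40 by 40×11 → 60×11, cost 60·40·11 = 26400; cumulative 148800
Total: 148800 scalar multiplications.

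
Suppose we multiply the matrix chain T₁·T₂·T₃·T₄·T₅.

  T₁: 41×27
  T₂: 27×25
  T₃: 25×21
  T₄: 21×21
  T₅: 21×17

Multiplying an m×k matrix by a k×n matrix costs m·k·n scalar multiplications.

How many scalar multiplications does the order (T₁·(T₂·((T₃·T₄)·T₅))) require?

50244

(T₃·T₄): 25×21 by 21×21 → 25×21, cost 25·21·21 = 11025
((T₃·T₄)·T₅): 25×21 by 21×17 → 25×17, cost 25·21·17 = 8925; cumulative 19950
(T₂·((T₃·T₄)·T₅)): 27×25 by 25×17 → 27×17, cost 27·25·17 = 11475; cumulative 31425
(T₁·(T₂·((T₃·T₄)·T₅))): 41×27 by 27×17 → 41×17, cost 41·27·17 = 18819; cumulative 50244
Total: 50244 scalar multiplications.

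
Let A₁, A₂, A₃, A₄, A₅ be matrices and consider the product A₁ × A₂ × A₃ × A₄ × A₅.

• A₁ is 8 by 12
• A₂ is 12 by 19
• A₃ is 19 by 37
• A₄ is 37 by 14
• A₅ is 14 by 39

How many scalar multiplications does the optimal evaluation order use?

Adjacent pairs: A₁A₂ = 8·12·19 = 1824; A₂A₃ = 12·19·37 = 8436; A₃A₄ = 19·37·14 = 9842; A₄A₅ = 37·14·39 = 20202.
Length 3: A₁..A₃: k=1: 0+8436+8·12·37=11988; k=2: 1824+0+8·19·37=7448 → min 7448 | A₂..A₄: k=2: 0+9842+12·19·14=13034; k=3: 8436+0+12·37·14=14652 → min 13034 | A₃..A₅: k=3: 0+20202+19·37·39=47619; k=4: 9842+0+19·14·39=20216 → min 20216.
Length 4: A₁..A₄: k=1: 0+13034+8·12·14=14378; k=2: 1824+9842+8·19·14=13794; k=3: 7448+0+8·37·14=11592 → min 11592 | A₂..A₅: k=2: 0+20216+12·19·39=29108; k=3: 8436+20202+12·37·39=45954; k=4: 13034+0+12·14·39=19586 → min 19586.
Length 5: A₁..A₅: k=1: 0+19586+8·12·39=23330; k=2: 1824+20216+8·19·39=27968; k=3: 7448+20202+8·37·39=39194; k=4: 11592+0+8·14·39=15960 → min 15960.
Optimal order: ((((A₁ × A₂) × A₃) × A₄) × A₅) with cost 15960.

15960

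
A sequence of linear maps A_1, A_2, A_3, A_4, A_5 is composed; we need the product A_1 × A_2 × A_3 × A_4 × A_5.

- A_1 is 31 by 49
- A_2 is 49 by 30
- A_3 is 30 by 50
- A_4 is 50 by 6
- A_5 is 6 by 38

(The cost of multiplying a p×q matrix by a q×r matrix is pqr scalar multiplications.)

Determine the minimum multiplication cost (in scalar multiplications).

Adjacent pairs: A_1A_2 = 31·49·30 = 45570; A_2A_3 = 49·30·50 = 73500; A_3A_4 = 30·50·6 = 9000; A_4A_5 = 50·6·38 = 11400.
Length 3: A_1..A_3: k=1: 0+73500+31·49·50=149450; k=2: 45570+0+31·30·50=92070 → min 92070 | A_2..A_4: k=2: 0+9000+49·30·6=17820; k=3: 73500+0+49·50·6=88200 → min 17820 | A_3..A_5: k=3: 0+11400+30·50·38=68400; k=4: 9000+0+30·6·38=15840 → min 15840.
Length 4: A_1..A_4: k=1: 0+17820+31·49·6=26934; k=2: 45570+9000+31·30·6=60150; k=3: 92070+0+31·50·6=101370 → min 26934 | A_2..A_5: k=2: 0+15840+49·30·38=71700; k=3: 73500+11400+49·50·38=178000; k=4: 17820+0+49·6·38=28992 → min 28992.
Length 5: A_1..A_5: k=1: 0+28992+31·49·38=86714; k=2: 45570+15840+31·30·38=96750; k=3: 92070+11400+31·50·38=162370; k=4: 26934+0+31·6·38=34002 → min 34002.
Optimal order: ((A_1 × (A_2 × (A_3 × A_4))) × A_5) with cost 34002.

34002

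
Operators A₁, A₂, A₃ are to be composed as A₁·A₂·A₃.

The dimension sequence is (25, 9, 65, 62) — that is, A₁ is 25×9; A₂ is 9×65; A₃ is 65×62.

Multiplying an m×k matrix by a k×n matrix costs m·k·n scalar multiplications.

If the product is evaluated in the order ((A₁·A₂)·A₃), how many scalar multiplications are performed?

115375

(A₁·A₂): 25×9 by 9×65 → 25×65, cost 25·9·65 = 14625
((A₁·A₂)·A₃): 25×65 by 65×62 → 25×62, cost 25·65·62 = 100750; cumulative 115375
Total: 115375 scalar multiplications.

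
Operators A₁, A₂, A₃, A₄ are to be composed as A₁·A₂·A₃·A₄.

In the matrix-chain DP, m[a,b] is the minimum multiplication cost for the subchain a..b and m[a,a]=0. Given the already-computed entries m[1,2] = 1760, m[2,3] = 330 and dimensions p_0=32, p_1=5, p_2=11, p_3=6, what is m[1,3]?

m[1,3] = min over k∈[1,2] of m[1,k]+m[k+1,3]+p_{0}·p_k·p_{3}.
k=1: 0 + 330 + 32·5·6 = 1290; k=2: 1760 + 0 + 32·11·6 = 3872.
Minimum: 1290 at k=1.

1290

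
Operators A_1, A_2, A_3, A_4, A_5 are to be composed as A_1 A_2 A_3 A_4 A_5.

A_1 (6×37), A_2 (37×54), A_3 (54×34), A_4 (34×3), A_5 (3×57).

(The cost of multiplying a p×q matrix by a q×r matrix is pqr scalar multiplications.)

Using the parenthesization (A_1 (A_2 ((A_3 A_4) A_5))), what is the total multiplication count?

(A_3 A_4): 54×34 by 34×3 → 54×3, cost 54·34·3 = 5508
((A_3 A_4) A_5): 54×3 by 3×57 → 54×57, cost 54·3·57 = 9234; cumulative 14742
(A_2 ((A_3 A_4) A_5)): 37×54 by 54×57 → 37×57, cost 37·54·57 = 113886; cumulative 128628
(A_1 (A_2 ((A_3 A_4) A_5))): 6×37 by 37×57 → 6×57, cost 6·37·57 = 12654; cumulative 141282
Total: 141282 scalar multiplications.

141282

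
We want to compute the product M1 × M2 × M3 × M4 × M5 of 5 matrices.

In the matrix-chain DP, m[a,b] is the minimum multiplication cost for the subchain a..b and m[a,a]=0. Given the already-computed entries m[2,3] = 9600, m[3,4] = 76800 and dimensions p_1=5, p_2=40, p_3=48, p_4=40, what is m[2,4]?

19200

m[2,4] = min over k∈[2,3] of m[2,k]+m[k+1,4]+p_{1}·p_k·p_{4}.
k=2: 0 + 76800 + 5·40·40 = 84800; k=3: 9600 + 0 + 5·48·40 = 19200.
Minimum: 19200 at k=3.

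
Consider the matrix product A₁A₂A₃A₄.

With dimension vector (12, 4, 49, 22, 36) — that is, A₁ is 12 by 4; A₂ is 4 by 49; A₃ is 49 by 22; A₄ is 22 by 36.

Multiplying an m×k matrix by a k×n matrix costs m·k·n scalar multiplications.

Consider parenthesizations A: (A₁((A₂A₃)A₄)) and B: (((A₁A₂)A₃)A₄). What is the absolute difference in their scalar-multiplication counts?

Order A = (A₁((A₂A₃)A₄)): (A₂A₃): 4×49 by 49×22 → 4×22, cost 4·49·22 = 4312; ((A₂A₃)A₄): 4×22 by 22×36 → 4×36, cost 4·22·36 = 3168; cumulative 7480; (A₁((A₂A₃)A₄)): 12×4 by 4×36 → 12×36, cost 12·4·36 = 1728; cumulative 9208. Total 9208.
Order B = (((A₁A₂)A₃)A₄): (A₁A₂): 12×4 by 4×49 → 12×49, cost 12·4·49 = 2352; ((A₁A₂)A₃): 12×49 by 49×22 → 12×22, cost 12·49·22 = 12936; cumulative 15288; (((A₁A₂)A₃)A₄): 12×22 by 22×36 → 12×36, cost 12·22·36 = 9504; cumulative 24792. Total 24792.
Difference: |9208 − 24792| = 15584.

15584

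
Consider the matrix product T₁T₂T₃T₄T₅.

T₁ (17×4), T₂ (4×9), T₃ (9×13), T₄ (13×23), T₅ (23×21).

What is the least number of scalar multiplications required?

Adjacent pairs: T₁T₂ = 17·4·9 = 612; T₂T₃ = 4·9·13 = 468; T₃T₄ = 9·13·23 = 2691; T₄T₅ = 13·23·21 = 6279.
Length 3: T₁..T₃: k=1: 0+468+17·4·13=1352; k=2: 612+0+17·9·13=2601 → min 1352 | T₂..T₄: k=2: 0+2691+4·9·23=3519; k=3: 468+0+4·13·23=1664 → min 1664 | T₃..T₅: k=3: 0+6279+9·13·21=8736; k=4: 2691+0+9·23·21=7038 → min 7038.
Length 4: T₁..T₄: k=1: 0+1664+17·4·23=3228; k=2: 612+2691+17·9·23=6822; k=3: 1352+0+17·13·23=6435 → min 3228 | T₂..T₅: k=2: 0+7038+4·9·21=7794; k=3: 468+6279+4·13·21=7839; k=4: 1664+0+4·23·21=3596 → min 3596.
Length 5: T₁..T₅: k=1: 0+3596+17·4·21=5024; k=2: 612+7038+17·9·21=10863; k=3: 1352+6279+17·13·21=12272; k=4: 3228+0+17·23·21=11439 → min 5024.
Optimal order: (T₁(((T₂T₃)T₄)T₅)) with cost 5024.

5024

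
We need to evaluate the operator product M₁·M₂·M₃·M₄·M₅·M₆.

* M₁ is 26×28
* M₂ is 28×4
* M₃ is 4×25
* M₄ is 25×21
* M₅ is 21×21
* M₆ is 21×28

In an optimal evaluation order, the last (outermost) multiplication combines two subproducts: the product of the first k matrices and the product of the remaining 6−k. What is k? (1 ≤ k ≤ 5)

Adjacent pairs: M₁M₂ = 26·28·4 = 2912; M₂M₃ = 28·4·25 = 2800; M₃M₄ = 4·25·21 = 2100; M₄M₅ = 25·21·21 = 11025; M₅M₆ = 21·21·28 = 12348.
Length 3: M₁..M₃: k=1: 0+2800+26·28·25=21000; k=2: 2912+0+26·4·25=5512 → min 5512 | M₂..M₄: k=2: 0+2100+28·4·21=4452; k=3: 2800+0+28·25·21=17500 → min 4452 | M₃..M₅: k=3: 0+11025+4·25·21=13125; k=4: 2100+0+4·21·21=3864 → min 3864 | M₄..M₆: k=4: 0+12348+25·21·28=27048; k=5: 11025+0+25·21·28=25725 → min 25725.
Length 4: M₁..M₄: k=1: 0+4452+26·28·21=19740; k=2: 2912+2100+26·4·21=7196; k=3: 5512+0+26·25·21=19162 → min 7196 | M₂..M₅: k=2: 0+3864+28·4·21=6216; k=3: 2800+11025+28·25·21=28525; k=4: 4452+0+28·21·21=16800 → min 6216 | M₃..M₆: k=3: 0+25725+4·25·28=28525; k=4: 2100+12348+4·21·28=16800; k=5: 3864+0+4·21·28=6216 → min 6216.
Length 5: M₁..M₅: k=1: 0+6216+26·28·21=21504; k=2: 2912+3864+26·4·21=8960; k=3: 5512+11025+26·25·21=30187; k=4: 7196+0+26·21·21=18662 → min 8960 | M₂..M₆: k=2: 0+6216+28·4·28=9352; k=3: 2800+25725+28·25·28=48125; k=4: 4452+12348+28·21·28=33264; k=5: 6216+0+28·21·28=22680 → min 9352.
Top-level splits: k=1: (M₁..M₁)·(M₂..M₆) → 0+9352+26·28·28 = 29736; k=2: (M₁..M₂)·(M₃..M₆) → 2912+6216+26·4·28 = 12040; k=3: (M₁..M₃)·(M₄..M₆) → 5512+25725+26·25·28 = 49437; k=4: (M₁..M₄)·(M₅..M₆) → 7196+12348+26·21·28 = 34832; k=5: (M₁..M₅)·(M₆..M₆) → 8960+0+26·21·28 = 24248.
Best split is after M₂, i.e. k = 2.

2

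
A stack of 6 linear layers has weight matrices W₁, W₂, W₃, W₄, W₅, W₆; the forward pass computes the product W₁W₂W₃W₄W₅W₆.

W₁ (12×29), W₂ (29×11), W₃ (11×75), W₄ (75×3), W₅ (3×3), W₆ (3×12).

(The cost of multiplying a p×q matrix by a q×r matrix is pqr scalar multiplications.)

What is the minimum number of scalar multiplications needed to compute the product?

5007

Adjacent pairs: W₁W₂ = 12·29·11 = 3828; W₂W₃ = 29·11·75 = 23925; W₃W₄ = 11·75·3 = 2475; W₄W₅ = 75·3·3 = 675; W₅W₆ = 3·3·12 = 108.
Length 3: W₁..W₃: k=1: 0+23925+12·29·75=50025; k=2: 3828+0+12·11·75=13728 → min 13728 | W₂..W₄: k=2: 0+2475+29·11·3=3432; k=3: 23925+0+29·75·3=30450 → min 3432 | W₃..W₅: k=3: 0+675+11·75·3=3150; k=4: 2475+0+11·3·3=2574 → min 2574 | W₄..W₆: k=4: 0+108+75·3·12=2808; k=5: 675+0+75·3·12=3375 → min 2808.
Length 4: W₁..W₄: k=1: 0+3432+12·29·3=4476; k=2: 3828+2475+12·11·3=6699; k=3: 13728+0+12·75·3=16428 → min 4476 | W₂..W₅: k=2: 0+2574+29·11·3=3531; k=3: 23925+675+29·75·3=31125; k=4: 3432+0+29·3·3=3693 → min 3531 | W₃..W₆: k=3: 0+2808+11·75·12=12708; k=4: 2475+108+11·3·12=2979; k=5: 2574+0+11·3·12=2970 → min 2970.
Length 5: W₁..W₅: k=1: 0+3531+12·29·3=4575; k=2: 3828+2574+12·11·3=6798; k=3: 13728+675+12·75·3=17103; k=4: 4476+0+12·3·3=4584 → min 4575 | W₂..W₆: k=2: 0+2970+29·11·12=6798; k=3: 23925+2808+29·75·12=52833; k=4: 3432+108+29·3·12=4584; k=5: 3531+0+29·3·12=4575 → min 4575.
Length 6: W₁..W₆: k=1: 0+4575+12·29·12=8751; k=2: 3828+2970+12·11·12=8382; k=3: 13728+2808+12·75·12=27336; k=4: 4476+108+12·3·12=5016; k=5: 4575+0+12·3·12=5007 → min 5007.
Optimal order: ((W₁(W₂((W₃W₄)W₅)))W₆) with cost 5007.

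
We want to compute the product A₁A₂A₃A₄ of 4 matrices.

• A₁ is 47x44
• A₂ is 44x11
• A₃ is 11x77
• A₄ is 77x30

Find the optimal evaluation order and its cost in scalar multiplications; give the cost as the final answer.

63668

Adjacent pairs: A₁A₂ = 47·44·11 = 22748; A₂A₃ = 44·11·77 = 37268; A₃A₄ = 11·77·30 = 25410.
Length 3: A₁..A₃: k=1: 0+37268+47·44·77=196504; k=2: 22748+0+47·11·77=62557 → min 62557 | A₂..A₄: k=2: 0+25410+44·11·30=39930; k=3: 37268+0+44·77·30=138908 → min 39930.
Length 4: A₁..A₄: k=1: 0+39930+47·44·30=101970; k=2: 22748+25410+47·11·30=63668; k=3: 62557+0+47·77·30=171127 → min 63668.
Optimal parenthesization: ((A₁A₂)(A₃A₄)) with cost 63668.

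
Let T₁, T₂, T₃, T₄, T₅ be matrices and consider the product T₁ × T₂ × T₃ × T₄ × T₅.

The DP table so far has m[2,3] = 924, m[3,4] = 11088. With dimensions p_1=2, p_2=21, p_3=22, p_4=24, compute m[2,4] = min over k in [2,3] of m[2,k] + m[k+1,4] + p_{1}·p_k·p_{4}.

1980

m[2,4] = min over k∈[2,3] of m[2,k]+m[k+1,4]+p_{1}·p_k·p_{4}.
k=2: 0 + 11088 + 2·21·24 = 12096; k=3: 924 + 0 + 2·22·24 = 1980.
Minimum: 1980 at k=3.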